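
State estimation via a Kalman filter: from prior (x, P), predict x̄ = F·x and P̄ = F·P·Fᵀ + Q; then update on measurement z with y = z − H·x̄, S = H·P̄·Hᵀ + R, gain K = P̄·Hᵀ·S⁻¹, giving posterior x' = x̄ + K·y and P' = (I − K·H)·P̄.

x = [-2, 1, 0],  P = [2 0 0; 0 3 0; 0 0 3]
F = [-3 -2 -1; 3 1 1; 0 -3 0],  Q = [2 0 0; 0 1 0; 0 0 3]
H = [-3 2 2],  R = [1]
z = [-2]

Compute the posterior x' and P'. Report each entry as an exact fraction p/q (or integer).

x̄ = F·x = [4, -5, -3]
P̄ = F·P·Fᵀ + Q = [35 -27 18; -27 25 -9; 18 -9 30]
y = z − H·x̄ = [26]
S = H·P̄·Hᵀ + R = [572]
K = P̄·Hᵀ·S⁻¹ = [-123/572; 113/572; -3/143]
x' = x̄ + K·y = [-35/22, 3/22, -39/11]
P' = (I − K·H)·P̄ = [4891/572 -1545/572 2205/143; -1545/572 1531/572 -948/143; 2205/143 -948/143 4254/143]

x' = [-35/22, 3/22, -39/11]
P' = [4891/572 -1545/572 2205/143; -1545/572 1531/572 -948/143; 2205/143 -948/143 4254/143]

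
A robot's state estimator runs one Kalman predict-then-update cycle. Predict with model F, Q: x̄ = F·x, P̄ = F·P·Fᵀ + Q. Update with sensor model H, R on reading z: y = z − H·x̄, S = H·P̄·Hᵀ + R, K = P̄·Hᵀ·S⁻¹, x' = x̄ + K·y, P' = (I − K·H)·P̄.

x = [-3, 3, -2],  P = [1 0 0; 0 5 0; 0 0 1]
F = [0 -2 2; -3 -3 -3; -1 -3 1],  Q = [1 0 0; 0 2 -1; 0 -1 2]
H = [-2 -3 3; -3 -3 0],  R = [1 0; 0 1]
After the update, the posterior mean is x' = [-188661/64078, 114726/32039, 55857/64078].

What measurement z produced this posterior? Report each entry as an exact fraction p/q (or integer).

x̄ = F·x = [-10, 6, -8]
P̄ = F·P·Fᵀ + Q = [25 24 32; 24 65 44; 32 44 49]
S = H·P̄·Hᵀ + R = [239 411; 411 1243]
K = P̄·Hᵀ·S⁻¹ = [28099/128156 -24447/128156; -7059/32039 -4548/32039; 32801/128156 -34353/128156]
x' − x̄ = [452119/64078, -77508/32039, 568481/64078] = K·y
y = (KᵀK)⁻¹·Kᵀ·(x' − x̄) = [20, -14]
z = y + H·x̄ = [20, -14] + [-22, 12] = [-2, -2]

z = [-2, -2]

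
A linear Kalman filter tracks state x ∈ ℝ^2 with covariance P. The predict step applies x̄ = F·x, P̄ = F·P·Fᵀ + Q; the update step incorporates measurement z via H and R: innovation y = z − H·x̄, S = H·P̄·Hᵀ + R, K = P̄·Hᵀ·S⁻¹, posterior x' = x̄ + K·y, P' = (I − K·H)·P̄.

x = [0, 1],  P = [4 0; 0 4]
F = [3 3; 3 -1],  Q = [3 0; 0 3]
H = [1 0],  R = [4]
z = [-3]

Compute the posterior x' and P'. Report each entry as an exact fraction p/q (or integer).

x' = [-213/79, -223/79]
P' = [300/79 96/79; 96/79 2821/79]

x̄ = F·x = [3, -1]
P̄ = F·P·Fᵀ + Q = [75 24; 24 43]
y = z − H·x̄ = [-6]
S = H·P̄·Hᵀ + R = [79]
K = P̄·Hᵀ·S⁻¹ = [75/79; 24/79]
x' = x̄ + K·y = [-213/79, -223/79]
P' = (I − K·H)·P̄ = [300/79 96/79; 96/79 2821/79]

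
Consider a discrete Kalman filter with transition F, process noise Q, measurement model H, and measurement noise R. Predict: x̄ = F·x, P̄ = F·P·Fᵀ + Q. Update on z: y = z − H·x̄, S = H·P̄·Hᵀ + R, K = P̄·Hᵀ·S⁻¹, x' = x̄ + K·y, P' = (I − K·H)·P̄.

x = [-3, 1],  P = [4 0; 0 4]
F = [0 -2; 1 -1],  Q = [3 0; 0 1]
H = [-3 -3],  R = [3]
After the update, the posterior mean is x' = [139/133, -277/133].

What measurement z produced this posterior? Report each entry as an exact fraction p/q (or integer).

z = [3]

x̄ = F·x = [-2, -4]
P̄ = F·P·Fᵀ + Q = [19 8; 8 9]
S = H·P̄·Hᵀ + R = [399]
K = P̄·Hᵀ·S⁻¹ = [-27/133; -17/133]
x' − x̄ = [405/133, 255/133] = K·y
y = (KᵀK)⁻¹·Kᵀ·(x' − x̄) = [-15]
z = y + H·x̄ = [-15] + [18] = [3]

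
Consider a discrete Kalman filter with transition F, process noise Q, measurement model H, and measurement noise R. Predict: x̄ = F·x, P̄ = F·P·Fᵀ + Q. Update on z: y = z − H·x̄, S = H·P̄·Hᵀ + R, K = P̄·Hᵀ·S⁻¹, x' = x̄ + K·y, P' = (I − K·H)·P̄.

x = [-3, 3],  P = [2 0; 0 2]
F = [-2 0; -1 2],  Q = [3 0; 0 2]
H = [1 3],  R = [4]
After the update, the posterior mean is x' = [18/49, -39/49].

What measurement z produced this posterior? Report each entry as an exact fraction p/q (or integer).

z = [-3]

x̄ = F·x = [6, 9]
P̄ = F·P·Fᵀ + Q = [11 4; 4 12]
S = H·P̄·Hᵀ + R = [147]
K = P̄·Hᵀ·S⁻¹ = [23/147; 40/147]
x' − x̄ = [-276/49, -480/49] = K·y
y = (KᵀK)⁻¹·Kᵀ·(x' − x̄) = [-36]
z = y + H·x̄ = [-36] + [33] = [-3]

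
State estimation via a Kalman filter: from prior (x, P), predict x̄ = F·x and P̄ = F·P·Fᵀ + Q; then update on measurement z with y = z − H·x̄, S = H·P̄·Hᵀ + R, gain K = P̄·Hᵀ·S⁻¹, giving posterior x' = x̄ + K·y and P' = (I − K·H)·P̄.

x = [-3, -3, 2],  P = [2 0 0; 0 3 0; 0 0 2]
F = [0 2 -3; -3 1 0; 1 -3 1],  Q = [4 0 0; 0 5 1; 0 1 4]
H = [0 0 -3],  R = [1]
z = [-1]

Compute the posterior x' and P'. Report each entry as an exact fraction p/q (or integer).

x' = [-534/79, 1431/158, 113/316]
P' = [1390/79 -282/79 -6/79; -282/79 1613/79 -7/158; -6/79 -7/158 35/316]

x̄ = F·x = [-12, 6, 8]
P̄ = F·P·Fᵀ + Q = [34 6 -24; 6 26 -14; -24 -14 35]
y = z − H·x̄ = [23]
S = H·P̄·Hᵀ + R = [316]
K = P̄·Hᵀ·S⁻¹ = [18/79; 21/158; -105/316]
x' = x̄ + K·y = [-534/79, 1431/158, 113/316]
P' = (I − K·H)·P̄ = [1390/79 -282/79 -6/79; -282/79 1613/79 -7/158; -6/79 -7/158 35/316]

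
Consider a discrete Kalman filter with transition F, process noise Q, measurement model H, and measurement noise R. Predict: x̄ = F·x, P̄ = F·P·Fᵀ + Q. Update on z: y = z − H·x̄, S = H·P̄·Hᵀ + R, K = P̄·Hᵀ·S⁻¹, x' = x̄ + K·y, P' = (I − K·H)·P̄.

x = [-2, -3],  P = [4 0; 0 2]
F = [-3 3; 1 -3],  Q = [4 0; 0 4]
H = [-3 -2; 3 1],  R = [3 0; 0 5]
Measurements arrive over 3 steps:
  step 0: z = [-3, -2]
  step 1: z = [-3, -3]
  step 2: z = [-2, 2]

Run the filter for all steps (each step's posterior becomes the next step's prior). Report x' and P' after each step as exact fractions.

step 0: x' = [-21255/7921, 44883/7921], P' = [14854/7921 -24162/7921; -24162/7921 44166/7921]
step 1: x' = [-112474782/87348547, 243174660/87348547], P' = [165587260/87348547 -266380080/87348547; -266380080/87348547 480342900/87348547]
step 2: x' = [1095328730250/958445024113, -27013416554/30917581423], P' = [1813798811956/958445024113 -94100441208/30917581423; -94100441208/30917581423 169677193404/30917581423]

step 0: x̄ = F·x = [-3, 7]
step 0: P̄ = F·P·Fᵀ + Q = [58 -30; -30 26]
step 0: y = z − H·x̄ = [2, 0]
step 0: S = H·P̄·Hᵀ + R = [269 -304; -304 373]
step 0: K = P̄·Hᵀ·S⁻¹ = [1254/7921 4080/7921; -5282/7921 -5664/7921]
step 0: x' = x̄ + K·y = [-21255/7921, 44883/7921]
step 0: P' = (I − K·H)·P̄ = [14854/7921 -24162/7921; -24162/7921 44166/7921]
step 1: x̄ = F·x = [198414/7921, -155904/7921]
step 1: P̄ = F·P·Fᵀ + Q = [997780/7921 -732000/7921; -732000/7921 589004/7921]
step 1: y = z − H·x̄ = [259671/7921, -463101/7921]
step 1: S = H·P̄·Hᵀ + R = [2575799/7921 -3570028/7921; -3570028/7921 5216629/7921]
step 1: K = P̄·Hᵀ·S⁻¹ = [1090860/7940777 46076340/87348547; -4895320/7940777 -63759468/87348547]
step 1: x' = x̄ + K·y = [-112474782/87348547, 243174660/87348547]
step 1: P' = (I − K·H)·P̄ = [165587260/87348547 -266380080/87348547; -266380080/87348547 480342900/87348547]
step 2: x̄ = F·x = [1066948326/87348547, -76545342/7940777]
step 2: P̄ = F·P·Fᵀ + Q = [10957607068/87348547 -728764440/7940777; -728764440/7940777 585122548/7940777]
step 2: y = z − H·x̄ = [1342150360/87348547, -2184149122/87348547]
step 2: S = H·P̄·Hᵀ + R = [28428995285/87348547 -39343480108/87348547; -39343480108/87348547 57393101335/87348547]
step 2: K = P̄·Hᵀ·S⁻¹ = [130943639676/958445024113 504856551684/958445024113; -19017687728/30917581423 -22524826044/30917581423]
step 2: x' = x̄ + K·y = [1095328730250/958445024113, -27013416554/30917581423]
step 2: P' = (I − K·H)·P̄ = [1813798811956/958445024113 -94100441208/30917581423; -94100441208/30917581423 169677193404/30917581423]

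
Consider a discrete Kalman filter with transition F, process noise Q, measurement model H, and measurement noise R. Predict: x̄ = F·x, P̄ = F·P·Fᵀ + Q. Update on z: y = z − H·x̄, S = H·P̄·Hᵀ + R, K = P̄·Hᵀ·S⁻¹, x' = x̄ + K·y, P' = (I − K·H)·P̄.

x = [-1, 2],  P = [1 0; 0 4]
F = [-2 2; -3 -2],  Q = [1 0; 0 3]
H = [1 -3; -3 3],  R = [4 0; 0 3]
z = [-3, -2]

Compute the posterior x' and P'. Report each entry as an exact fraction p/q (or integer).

x̄ = F·x = [6, -1]
P̄ = F·P·Fᵀ + Q = [21 -10; -10 28]
y = z − H·x̄ = [-12, 19]
S = H·P̄·Hᵀ + R = [337 -435; -435 624]
K = P̄·Hᵀ·S⁻¹ = [-411/1003 -436/1003; -3022/7021 -824/7021]
x' = x̄ + K·y = [2666/1003, 1941/1003]
P' = (I − K·H)·P̄ = [1476/1003 1040/1003; 1040/1003 6456/7021]

x' = [2666/1003, 1941/1003]
P' = [1476/1003 1040/1003; 1040/1003 6456/7021]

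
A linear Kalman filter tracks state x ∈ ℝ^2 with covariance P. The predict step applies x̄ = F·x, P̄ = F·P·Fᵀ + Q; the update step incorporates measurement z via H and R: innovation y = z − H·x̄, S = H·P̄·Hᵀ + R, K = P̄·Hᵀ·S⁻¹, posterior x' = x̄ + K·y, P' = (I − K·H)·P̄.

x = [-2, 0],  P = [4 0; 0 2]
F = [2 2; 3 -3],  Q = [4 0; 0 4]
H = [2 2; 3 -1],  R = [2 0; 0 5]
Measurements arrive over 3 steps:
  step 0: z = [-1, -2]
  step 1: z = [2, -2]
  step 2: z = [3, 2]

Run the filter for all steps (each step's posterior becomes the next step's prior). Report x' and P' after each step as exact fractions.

step 0: x̄ = F·x = [-4, -6]
step 0: P̄ = F·P·Fᵀ + Q = [28 12; 12 58]
step 0: y = z − H·x̄ = [19, 4]
step 0: S = H·P̄·Hᵀ + R = [442 100; 100 243]
step 0: K = P̄·Hᵀ·S⁻¹ = [6120/48703 11912/48703; 18110/48703 -11862/48703]
step 0: x' = x̄ + K·y = [-30884/48703, 4424/48703]
step 0: P' = (I − K·H)·P̄ = [16420/48703 -10300/48703; -10300/48703 28410/48703]
step 1: x̄ = F·x = [-52920/48703, -105924/48703]
step 1: P̄ = F·P·Fᵀ + Q = [291732/48703 -71940/48703; -71940/48703 783682/48703]
step 1: y = z − H·x̄ = [415094/48703, -44570/48703]
step 1: S = H·P̄·Hᵀ + R = [3823542/48703 -104732/48703; -104732/48703 4084425/48703]
step 1: K = P̄·Hᵀ·S⁻¹ = [19450992/160216021 37651200/160216021; 58614806/160216021 -37703566/160216021]
step 1: x' = x̄ + K·y = [-42764424/160216021, 185622660/160216021]
step 1: P' = (I − K·H)·P̄ = [51926748/160216021 -32475756/160216021; -32475756/160216021 91090562/160216021]
step 2: x̄ = F·x = [285716472/160216021, -685161252/160216021]
step 2: P̄ = F·P·Fᵀ + Q = [953127276/160216021 -234982884/160216021; -234982884/160216021 2512583482/160216021]
step 2: y = z − H·x̄ = [182791089/22888003, -1221878626/160216021]
step 2: S = H·P̄·Hᵀ + R = [1757630286/22888003 -35190692/22888003; -35190692/22888003 13301706375/160216021]
step 2: K = P̄·Hᵀ·S⁻¹ = [62001731784/510547234867 119916384360/510547234867; 186621032462/510547234867 -120039551782/510547234867]
step 2: x' = x̄ + K·y = [491099677776/510547234867, 222544611994/510547234867]
step 2: P' = (I − K·H)·P̄ = [165395913396/510547234867 -103394181612/510547234867; -103394181612/510547234867 290015214074/510547234867]

step 0: x' = [-30884/48703, 4424/48703], P' = [16420/48703 -10300/48703; -10300/48703 28410/48703]
step 1: x' = [-42764424/160216021, 185622660/160216021], P' = [51926748/160216021 -32475756/160216021; -32475756/160216021 91090562/160216021]
step 2: x' = [491099677776/510547234867, 222544611994/510547234867], P' = [165395913396/510547234867 -103394181612/510547234867; -103394181612/510547234867 290015214074/510547234867]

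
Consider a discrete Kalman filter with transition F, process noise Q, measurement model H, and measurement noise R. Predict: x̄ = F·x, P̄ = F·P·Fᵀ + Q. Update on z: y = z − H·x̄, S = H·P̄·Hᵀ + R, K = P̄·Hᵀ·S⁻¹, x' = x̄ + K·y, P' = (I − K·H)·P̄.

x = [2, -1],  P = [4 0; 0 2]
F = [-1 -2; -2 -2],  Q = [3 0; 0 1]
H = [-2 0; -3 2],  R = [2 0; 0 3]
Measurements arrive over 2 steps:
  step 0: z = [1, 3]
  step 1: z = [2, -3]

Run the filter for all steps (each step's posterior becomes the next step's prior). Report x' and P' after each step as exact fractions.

step 0: x' = [-9/16, 3/8], P' = [521/1088 381/544; 381/544 465/272]
step 1: x' = [-30701/36943, -1492494/628031], P' = [17239/36943 24384/36943; 24384/36943 988539/628031]

step 0: x̄ = F·x = [0, -2]
step 0: P̄ = F·P·Fᵀ + Q = [15 16; 16 25]
step 0: y = z − H·x̄ = [1, 7]
step 0: S = H·P̄·Hᵀ + R = [62 26; 26 46]
step 0: K = P̄·Hᵀ·S⁻¹ = [-521/1088 -13/1088; -381/544 239/544]
step 0: x' = x̄ + K·y = [-9/16, 3/8]
step 0: P' = (I − K·H)·P̄ = [521/1088 381/544; 381/544 465/272]
step 1: x̄ = F·x = [-3/16, 3/8]
step 1: P̄ = F·P·Fᵀ + Q = [14273/1088 6527/544; 6527/544 4177/272]
step 1: y = z − H·x̄ = [13/8, -69/16]
step 1: S = H·P̄·Hᵀ + R = [14817/272 983/32; 983/32 2465/64]
step 1: K = P̄·Hᵀ·S⁻¹ = [-17239/36943 -983/36943; -24384/36943 244498/628031]
step 1: x' = x̄ + K·y = [-30701/36943, -1492494/628031]
step 1: P' = (I − K·H)·P̄ = [17239/36943 24384/36943; 24384/36943 988539/628031]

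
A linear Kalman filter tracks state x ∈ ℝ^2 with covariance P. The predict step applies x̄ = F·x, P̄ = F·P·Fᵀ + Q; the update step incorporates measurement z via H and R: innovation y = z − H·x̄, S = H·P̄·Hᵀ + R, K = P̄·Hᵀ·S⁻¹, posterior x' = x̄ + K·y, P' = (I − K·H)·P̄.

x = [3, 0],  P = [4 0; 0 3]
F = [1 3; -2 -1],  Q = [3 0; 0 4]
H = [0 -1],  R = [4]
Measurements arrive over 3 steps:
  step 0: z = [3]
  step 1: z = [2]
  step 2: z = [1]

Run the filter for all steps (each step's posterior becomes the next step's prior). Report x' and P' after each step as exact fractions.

step 0: x̄ = F·x = [3, -6]
step 0: P̄ = F·P·Fᵀ + Q = [34 -17; -17 23]
step 0: y = z − H·x̄ = [-3]
step 0: S = H·P̄·Hᵀ + R = [27]
step 0: K = P̄·Hᵀ·S⁻¹ = [17/27; -23/27]
step 0: x' = x̄ + K·y = [10/9, -31/9]
step 0: P' = (I − K·H)·P̄ = [629/27 -68/27; -68/27 92/27]
step 1: x̄ = F·x = [-83/9, 11/9]
step 1: P̄ = F·P·Fᵀ + Q = [1130/27 -1058/27; -1058/27 2444/27]
step 1: y = z − H·x̄ = [29/9]
step 1: S = H·P̄·Hᵀ + R = [2552/27]
step 1: K = P̄·Hᵀ·S⁻¹ = [529/1276; -611/638]
step 1: x' = x̄ + K·y = [-347/44, -41/22]
step 1: P' = (I − K·H)·P̄ = [16337/638 -529/319; -529/319 1222/319]
step 2: x̄ = F·x = [-593/44, 194/11]
step 2: P̄ = F·P·Fᵀ + Q = [33899/638 -16300/319; -16300/319 33056/319]
step 2: y = z − H·x̄ = [205/11]
step 2: S = H·P̄·Hᵀ + R = [34332/319]
step 2: K = P̄·Hᵀ·S⁻¹ = [4075/8583; -8264/8583]
step 2: x' = x̄ + K·y = [-158929/34332, -2638/8583]
step 2: P' = (I − K·H)·P̄ = [495643/17166 -16300/8583; -16300/8583 33056/8583]

step 0: x' = [10/9, -31/9], P' = [629/27 -68/27; -68/27 92/27]
step 1: x' = [-347/44, -41/22], P' = [16337/638 -529/319; -529/319 1222/319]
step 2: x' = [-158929/34332, -2638/8583], P' = [495643/17166 -16300/8583; -16300/8583 33056/8583]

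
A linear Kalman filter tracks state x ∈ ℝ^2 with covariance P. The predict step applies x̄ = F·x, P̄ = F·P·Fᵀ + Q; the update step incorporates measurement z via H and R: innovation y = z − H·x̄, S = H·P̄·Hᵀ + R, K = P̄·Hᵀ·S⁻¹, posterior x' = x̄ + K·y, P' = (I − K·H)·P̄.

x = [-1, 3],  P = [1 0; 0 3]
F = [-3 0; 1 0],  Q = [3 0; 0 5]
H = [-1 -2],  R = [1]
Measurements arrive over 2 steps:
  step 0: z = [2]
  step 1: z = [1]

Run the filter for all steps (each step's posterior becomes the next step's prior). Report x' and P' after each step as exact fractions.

step 0: x' = [57/25, -52/25], P' = [264/25 -129/25; -129/25 69/25]
step 1: x' = [-50/9, 61/27], P' = [6071/96 -4481/144; -4481/144 3359/216]

step 0: x̄ = F·x = [3, -1]
step 0: P̄ = F·P·Fᵀ + Q = [12 -3; -3 6]
step 0: y = z − H·x̄ = [3]
step 0: S = H·P̄·Hᵀ + R = [25]
step 0: K = P̄·Hᵀ·S⁻¹ = [-6/25; -9/25]
step 0: x' = x̄ + K·y = [57/25, -52/25]
step 0: P' = (I − K·H)·P̄ = [264/25 -129/25; -129/25 69/25]
step 1: x̄ = F·x = [-171/25, 57/25]
step 1: P̄ = F·P·Fᵀ + Q = [2451/25 -792/25; -792/25 389/25]
step 1: y = z − H·x̄ = [-32/25]
step 1: S = H·P̄·Hᵀ + R = [864/25]
step 1: K = P̄·Hᵀ·S⁻¹ = [-289/288; 7/432]
step 1: x' = x̄ + K·y = [-50/9, 61/27]
step 1: P' = (I − K·H)·P̄ = [6071/96 -4481/144; -4481/144 3359/216]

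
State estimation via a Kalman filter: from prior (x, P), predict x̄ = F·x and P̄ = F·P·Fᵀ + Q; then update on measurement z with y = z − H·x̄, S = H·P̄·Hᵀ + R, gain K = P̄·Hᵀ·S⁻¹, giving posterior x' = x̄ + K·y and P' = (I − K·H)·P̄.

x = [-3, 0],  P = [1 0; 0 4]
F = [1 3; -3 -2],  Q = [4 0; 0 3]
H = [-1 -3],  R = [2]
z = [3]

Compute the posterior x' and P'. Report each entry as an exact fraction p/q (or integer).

x̄ = F·x = [-3, 9]
P̄ = F·P·Fᵀ + Q = [41 -27; -27 28]
y = z − H·x̄ = [27]
S = H·P̄·Hᵀ + R = [133]
K = P̄·Hᵀ·S⁻¹ = [40/133; -3/7]
x' = x̄ + K·y = [681/133, -18/7]
P' = (I − K·H)·P̄ = [3853/133 -69/7; -69/7 25/7]

x' = [681/133, -18/7]
P' = [3853/133 -69/7; -69/7 25/7]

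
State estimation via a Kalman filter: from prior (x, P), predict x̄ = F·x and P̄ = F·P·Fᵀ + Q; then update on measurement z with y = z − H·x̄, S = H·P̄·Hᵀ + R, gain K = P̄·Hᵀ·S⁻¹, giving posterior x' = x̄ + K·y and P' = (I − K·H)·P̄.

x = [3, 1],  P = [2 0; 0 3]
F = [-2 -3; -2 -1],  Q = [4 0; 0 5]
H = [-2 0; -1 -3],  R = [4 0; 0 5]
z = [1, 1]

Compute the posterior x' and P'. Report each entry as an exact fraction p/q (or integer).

x' = [-321/700, -129/350]
P' = [321/350 -46/175; -46/175 209/350]

x̄ = F·x = [-9, -7]
P̄ = F·P·Fᵀ + Q = [39 17; 17 16]
y = z − H·x̄ = [-17, -29]
S = H·P̄·Hᵀ + R = [160 180; 180 290]
K = P̄·Hᵀ·S⁻¹ = [-321/700 -9/350; 23/175 -107/350]
x' = x̄ + K·y = [-321/700, -129/350]
P' = (I − K·H)·P̄ = [321/350 -46/175; -46/175 209/350]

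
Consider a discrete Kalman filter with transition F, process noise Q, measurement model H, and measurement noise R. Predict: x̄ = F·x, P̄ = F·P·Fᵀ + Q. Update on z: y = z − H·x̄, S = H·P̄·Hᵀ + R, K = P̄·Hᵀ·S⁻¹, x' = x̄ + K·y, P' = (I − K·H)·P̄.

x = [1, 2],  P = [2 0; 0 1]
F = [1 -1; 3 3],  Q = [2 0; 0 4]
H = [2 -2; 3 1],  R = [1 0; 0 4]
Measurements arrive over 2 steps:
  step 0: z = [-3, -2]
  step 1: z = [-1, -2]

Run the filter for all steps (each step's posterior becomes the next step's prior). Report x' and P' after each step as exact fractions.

step 0: x' = [-4313/4961, 3457/4961], P' = [1251/4961 955/4961; 955/4961 1887/4961]
step 1: x' = [-3953178/5400179, -1160312/5400179], P' = [1263096/5400179 945028/5400179; 945028/5400179 1955252/5400179]

step 0: x̄ = F·x = [-1, 9]
step 0: P̄ = F·P·Fᵀ + Q = [5 3; 3 31]
step 0: y = z − H·x̄ = [17, -8]
step 0: S = H·P̄·Hᵀ + R = [121 -44; -44 98]
step 0: K = P̄·Hᵀ·S⁻¹ = [592/4961 107/451; -1864/4961 108/451]
step 0: x' = x̄ + K·y = [-4313/4961, 3457/4961]
step 0: P' = (I − K·H)·P̄ = [1251/4961 955/4961; 955/4961 1887/4961]
step 1: x̄ = F·x = [-7770/4961, -2568/4961]
step 1: P̄ = F·P·Fᵀ + Q = [11150/4961 -1908/4961; -1908/4961 65276/4961]
step 1: y = z − H·x̄ = [5443/4961, 15956/4961]
step 1: S = H·P̄·Hᵀ + R = [325929/4961 -56020/4961; -56020/4961 174022/4961]
step 1: K = P̄·Hᵀ·S⁻¹ = [636136/5400179 1183579/5400179; -2020448/5400179 1197584/5400179]
step 1: x' = x̄ + K·y = [-3953178/5400179, -1160312/5400179]
step 1: P' = (I − K·H)·P̄ = [1263096/5400179 945028/5400179; 945028/5400179 1955252/5400179]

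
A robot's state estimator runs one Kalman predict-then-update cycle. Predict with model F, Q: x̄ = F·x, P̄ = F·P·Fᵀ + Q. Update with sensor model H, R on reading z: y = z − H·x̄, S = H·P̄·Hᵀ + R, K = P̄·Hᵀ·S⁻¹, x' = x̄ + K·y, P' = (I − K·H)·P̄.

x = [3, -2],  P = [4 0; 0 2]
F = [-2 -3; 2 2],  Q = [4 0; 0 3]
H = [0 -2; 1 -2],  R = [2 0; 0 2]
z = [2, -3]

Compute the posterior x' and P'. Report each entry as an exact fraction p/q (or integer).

x' = [-995/426, -77/426]
P' = [503/213 107/213; 107/213 74/213]

x̄ = F·x = [0, 2]
P̄ = F·P·Fᵀ + Q = [38 -28; -28 27]
y = z − H·x̄ = [6, 1]
S = H·P̄·Hᵀ + R = [110 164; 164 260]
K = P̄·Hᵀ·S⁻¹ = [-107/213 289/426; -74/213 -41/426]
x' = x̄ + K·y = [-995/426, -77/426]
P' = (I − K·H)·P̄ = [503/213 107/213; 107/213 74/213]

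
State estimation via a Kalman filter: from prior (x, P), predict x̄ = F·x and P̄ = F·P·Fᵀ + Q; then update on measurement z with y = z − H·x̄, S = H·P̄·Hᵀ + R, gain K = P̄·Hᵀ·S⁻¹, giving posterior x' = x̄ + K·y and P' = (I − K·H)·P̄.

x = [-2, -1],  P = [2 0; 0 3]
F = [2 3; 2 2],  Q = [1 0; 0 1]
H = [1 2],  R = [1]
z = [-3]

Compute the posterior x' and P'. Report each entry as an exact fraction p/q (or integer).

x' = [-167/225, -262/225]
P' = [356/225 -134/225; -134/225 101/225]

x̄ = F·x = [-7, -6]
P̄ = F·P·Fᵀ + Q = [36 26; 26 21]
y = z − H·x̄ = [16]
S = H·P̄·Hᵀ + R = [225]
K = P̄·Hᵀ·S⁻¹ = [88/225; 68/225]
x' = x̄ + K·y = [-167/225, -262/225]
P' = (I − K·H)·P̄ = [356/225 -134/225; -134/225 101/225]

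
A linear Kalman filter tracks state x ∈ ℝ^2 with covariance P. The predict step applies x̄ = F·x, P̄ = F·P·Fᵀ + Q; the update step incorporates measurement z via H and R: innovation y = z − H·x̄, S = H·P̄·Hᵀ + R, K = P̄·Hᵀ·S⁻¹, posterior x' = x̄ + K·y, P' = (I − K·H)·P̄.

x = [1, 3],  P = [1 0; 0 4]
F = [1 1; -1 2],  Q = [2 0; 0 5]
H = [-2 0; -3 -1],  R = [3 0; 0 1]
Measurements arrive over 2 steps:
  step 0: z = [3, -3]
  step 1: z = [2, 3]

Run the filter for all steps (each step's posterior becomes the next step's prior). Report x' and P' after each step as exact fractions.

step 0: x' = [-3/8, 125/32], P' = [21/52 -231/208; -231/208 3321/832]
step 1: x' = [-118723/163597, -333308/490791], P' = [58305/163597 -159114/163597; -159114/163597 1764220/490791]

step 0: x̄ = F·x = [4, 5]
step 0: P̄ = F·P·Fᵀ + Q = [7 7; 7 22]
step 0: y = z − H·x̄ = [11, 14]
step 0: S = H·P̄·Hᵀ + R = [31 56; 56 128]
step 0: K = P̄·Hᵀ·S⁻¹ = [-7/26 -21/208; 77/104 -549/832]
step 0: x' = x̄ + K·y = [-3/8, 125/32]
step 0: P' = (I − K·H)·P̄ = [21/52 -231/208; -231/208 3321/832]
step 1: x̄ = F·x = [113/32, 131/16]
step 1: P̄ = F·P·Fᵀ + Q = [3473/832 207/32; 207/32 413/16]
step 1: y = z − H·x̄ = [145/16, 697/32]
step 1: S = H·P̄·Hᵀ + R = [4097/208 15801/416; 15801/416 85857/832]
step 1: K = P̄·Hᵀ·S⁻¹ = [-38870/163597 -15801/163597; 106076/163597 -332194/490791]
step 1: x' = x̄ + K·y = [-118723/163597, -333308/490791]
step 1: P' = (I − K·H)·P̄ = [58305/163597 -159114/163597; -159114/163597 1764220/490791]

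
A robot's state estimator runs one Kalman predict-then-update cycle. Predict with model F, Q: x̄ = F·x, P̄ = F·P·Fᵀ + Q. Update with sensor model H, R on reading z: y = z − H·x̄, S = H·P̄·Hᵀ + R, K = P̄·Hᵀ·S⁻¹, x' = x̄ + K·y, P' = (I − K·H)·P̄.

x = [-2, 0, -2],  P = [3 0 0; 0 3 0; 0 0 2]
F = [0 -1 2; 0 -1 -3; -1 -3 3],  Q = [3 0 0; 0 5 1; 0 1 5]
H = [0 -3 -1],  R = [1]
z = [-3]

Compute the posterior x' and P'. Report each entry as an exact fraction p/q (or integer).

x̄ = F·x = [-4, 6, -4]
P̄ = F·P·Fᵀ + Q = [14 -9 21; -9 26 -8; 21 -8 53]
y = z − H·x̄ = [11]
S = H·P̄·Hᵀ + R = [240]
K = P̄·Hᵀ·S⁻¹ = [1/40; -7/24; -29/240]
x' = x̄ + K·y = [-149/40, 67/24, -1279/240]
P' = (I − K·H)·P̄ = [277/20 -29/4 869/40; -29/4 67/12 -395/24; 869/40 -395/24 11879/240]

x' = [-149/40, 67/24, -1279/240]
P' = [277/20 -29/4 869/40; -29/4 67/12 -395/24; 869/40 -395/24 11879/240]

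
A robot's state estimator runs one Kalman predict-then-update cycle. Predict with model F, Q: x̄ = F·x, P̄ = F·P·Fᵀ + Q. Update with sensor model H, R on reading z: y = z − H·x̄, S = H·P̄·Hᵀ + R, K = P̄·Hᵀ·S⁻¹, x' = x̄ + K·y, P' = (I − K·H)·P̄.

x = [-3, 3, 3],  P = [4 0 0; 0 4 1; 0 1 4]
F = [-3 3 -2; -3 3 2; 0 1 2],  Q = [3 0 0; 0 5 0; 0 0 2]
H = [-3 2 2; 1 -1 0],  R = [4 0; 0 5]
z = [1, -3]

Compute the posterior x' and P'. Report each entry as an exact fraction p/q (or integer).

x̄ = F·x = [12, 24, 9]
P̄ = F·P·Fᵀ + Q = [79 56 0; 56 105 36; 0 36 26]
y = z − H·x̄ = [-29, 9]
S = H·P̄·Hᵀ + R = [855 -239; -239 77]
K = P̄·Hᵀ·S⁻¹ = [-2064/4357 -5105/4357; -2933/8714 -14649/8714; 472/4357 -572/4357]
x' = x̄ + K·y = [66195/4357, 81176/4357, 20377/4357]
P' = (I − K·H)·P̄ = [203618/4357 229143/4357 72156/4357; 229143/4357 531531/8714 75016/4357; 72156/4357 75016/4357 34162/4357]

x' = [66195/4357, 81176/4357, 20377/4357]
P' = [203618/4357 229143/4357 72156/4357; 229143/4357 531531/8714 75016/4357; 72156/4357 75016/4357 34162/4357]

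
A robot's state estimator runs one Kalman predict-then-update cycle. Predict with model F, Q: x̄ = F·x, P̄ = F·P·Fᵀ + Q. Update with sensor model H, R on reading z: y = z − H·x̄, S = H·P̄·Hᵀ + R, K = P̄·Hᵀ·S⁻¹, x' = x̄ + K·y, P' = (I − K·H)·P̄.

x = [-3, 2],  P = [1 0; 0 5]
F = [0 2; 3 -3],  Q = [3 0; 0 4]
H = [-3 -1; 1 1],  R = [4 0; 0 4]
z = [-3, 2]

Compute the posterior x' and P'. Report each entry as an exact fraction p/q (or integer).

x̄ = F·x = [4, -15]
P̄ = F·P·Fᵀ + Q = [23 -30; -30 58]
y = z − H·x̄ = [-6, 13]
S = H·P̄·Hᵀ + R = [89 -7; -7 25]
K = P̄·Hᵀ·S⁻¹ = [-8/17 -7/17; 249/544 679/544]
x' = x̄ + K·y = [25/17, -827/544]
P' = (I − K·H)·P̄ = [30/17 -58/17; -58/17 1143/136]

x' = [25/17, -827/544]
P' = [30/17 -58/17; -58/17 1143/136]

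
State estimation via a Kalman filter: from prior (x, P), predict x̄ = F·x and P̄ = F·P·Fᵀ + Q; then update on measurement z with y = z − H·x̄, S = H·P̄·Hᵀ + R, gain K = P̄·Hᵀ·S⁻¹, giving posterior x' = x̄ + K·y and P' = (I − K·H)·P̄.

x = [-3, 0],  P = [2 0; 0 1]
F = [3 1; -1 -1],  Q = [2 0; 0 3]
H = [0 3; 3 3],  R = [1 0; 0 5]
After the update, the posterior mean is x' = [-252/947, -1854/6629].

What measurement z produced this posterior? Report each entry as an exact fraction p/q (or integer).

z = [-1, -1]

x̄ = F·x = [-9, 3]
P̄ = F·P·Fᵀ + Q = [21 -7; -7 6]
S = H·P̄·Hᵀ + R = [55 -9; -9 122]
K = P̄·Hᵀ·S⁻¹ = [-312/947 303/947; 2169/6629 -3/6629]
x' − x̄ = [8271/947, -21741/6629] = K·y
y = (KᵀK)⁻¹·Kᵀ·(x' − x̄) = [-10, 17]
z = y + H·x̄ = [-10, 17] + [9, -18] = [-1, -1]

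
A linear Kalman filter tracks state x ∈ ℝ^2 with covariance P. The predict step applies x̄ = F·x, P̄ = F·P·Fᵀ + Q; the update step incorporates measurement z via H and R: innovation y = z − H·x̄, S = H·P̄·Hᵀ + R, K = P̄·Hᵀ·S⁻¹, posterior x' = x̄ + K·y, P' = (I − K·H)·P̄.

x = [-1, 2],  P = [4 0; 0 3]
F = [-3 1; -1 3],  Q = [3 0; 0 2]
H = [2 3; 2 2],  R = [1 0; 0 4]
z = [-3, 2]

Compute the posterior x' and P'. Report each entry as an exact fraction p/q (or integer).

x' = [2077/890, -1067/445]
P' = [2373/445 -3297/890; -3297/890 2379/890]

x̄ = F·x = [5, 7]
P̄ = F·P·Fᵀ + Q = [42 21; 21 33]
y = z − H·x̄ = [-34, -22]
S = H·P̄·Hᵀ + R = [718 576; 576 472]
K = P̄·Hᵀ·S⁻¹ = [-399/890 1449/1780; 543/890 -459/890]
x' = x̄ + K·y = [2077/890, -1067/445]
P' = (I − K·H)·P̄ = [2373/445 -3297/890; -3297/890 2379/890]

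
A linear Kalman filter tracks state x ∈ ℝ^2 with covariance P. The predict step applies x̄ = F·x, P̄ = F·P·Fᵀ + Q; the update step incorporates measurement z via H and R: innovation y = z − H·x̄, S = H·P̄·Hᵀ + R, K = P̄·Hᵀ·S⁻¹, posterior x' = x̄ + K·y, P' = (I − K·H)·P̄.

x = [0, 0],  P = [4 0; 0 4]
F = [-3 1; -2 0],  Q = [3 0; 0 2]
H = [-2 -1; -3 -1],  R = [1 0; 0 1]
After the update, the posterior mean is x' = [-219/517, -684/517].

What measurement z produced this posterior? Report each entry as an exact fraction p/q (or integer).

z = [3, 2]

x̄ = F·x = [0, 0]
P̄ = F·P·Fᵀ + Q = [43 24; 24 18]
S = H·P̄·Hᵀ + R = [287 396; 396 550]
K = P̄·Hᵀ·S⁻¹ = [4/47 -351/1034; -30/47 153/517]
x' − x̄ = [-219/517, -684/517] = K·y
y = (KᵀK)⁻¹·Kᵀ·(x' − x̄) = [3, 2]
z = y + H·x̄ = [3, 2] + [0, 0] = [3, 2]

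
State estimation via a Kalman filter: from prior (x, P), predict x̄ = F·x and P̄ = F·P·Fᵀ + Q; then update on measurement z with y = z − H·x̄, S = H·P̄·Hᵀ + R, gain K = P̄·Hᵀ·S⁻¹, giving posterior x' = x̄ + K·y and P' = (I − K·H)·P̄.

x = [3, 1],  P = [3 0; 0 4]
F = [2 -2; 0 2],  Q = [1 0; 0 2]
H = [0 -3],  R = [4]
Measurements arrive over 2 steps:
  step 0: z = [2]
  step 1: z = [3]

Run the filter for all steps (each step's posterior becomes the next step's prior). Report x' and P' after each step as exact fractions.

step 0: x̄ = F·x = [4, 2]
step 0: P̄ = F·P·Fᵀ + Q = [29 -16; -16 18]
step 0: y = z − H·x̄ = [8]
step 0: S = H·P̄·Hᵀ + R = [166]
step 0: K = P̄·Hᵀ·S⁻¹ = [24/83; -27/83]
step 0: x' = x̄ + K·y = [524/83, -50/83]
step 0: P' = (I − K·H)·P̄ = [1255/83 -32/83; -32/83 36/83]
step 1: x̄ = F·x = [1148/83, -100/83]
step 1: P̄ = F·P·Fᵀ + Q = [5503/83 -272/83; -272/83 310/83]
step 1: y = z − H·x̄ = [-51/83]
step 1: S = H·P̄·Hᵀ + R = [3122/83]
step 1: K = P̄·Hᵀ·S⁻¹ = [408/1561; -465/1561]
step 1: x' = x̄ + K·y = [21340/1561, -1595/1561]
step 1: P' = (I − K·H)·P̄ = [99485/1561 -544/1561; -544/1561 620/1561]

step 0: x' = [524/83, -50/83], P' = [1255/83 -32/83; -32/83 36/83]
step 1: x' = [21340/1561, -1595/1561], P' = [99485/1561 -544/1561; -544/1561 620/1561]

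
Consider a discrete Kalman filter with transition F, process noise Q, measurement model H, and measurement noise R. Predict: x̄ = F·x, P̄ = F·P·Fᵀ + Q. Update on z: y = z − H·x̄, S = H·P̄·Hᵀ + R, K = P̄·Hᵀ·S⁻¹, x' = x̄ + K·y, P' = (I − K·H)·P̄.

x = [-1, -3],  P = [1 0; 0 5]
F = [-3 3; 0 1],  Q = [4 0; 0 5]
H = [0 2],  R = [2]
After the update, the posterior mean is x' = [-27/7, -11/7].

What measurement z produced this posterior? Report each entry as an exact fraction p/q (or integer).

z = [-3]

x̄ = F·x = [-6, -3]
P̄ = F·P·Fᵀ + Q = [58 15; 15 10]
S = H·P̄·Hᵀ + R = [42]
K = P̄·Hᵀ·S⁻¹ = [5/7; 10/21]
x' − x̄ = [15/7, 10/7] = K·y
y = (KᵀK)⁻¹·Kᵀ·(x' − x̄) = [3]
z = y + H·x̄ = [3] + [-6] = [-3]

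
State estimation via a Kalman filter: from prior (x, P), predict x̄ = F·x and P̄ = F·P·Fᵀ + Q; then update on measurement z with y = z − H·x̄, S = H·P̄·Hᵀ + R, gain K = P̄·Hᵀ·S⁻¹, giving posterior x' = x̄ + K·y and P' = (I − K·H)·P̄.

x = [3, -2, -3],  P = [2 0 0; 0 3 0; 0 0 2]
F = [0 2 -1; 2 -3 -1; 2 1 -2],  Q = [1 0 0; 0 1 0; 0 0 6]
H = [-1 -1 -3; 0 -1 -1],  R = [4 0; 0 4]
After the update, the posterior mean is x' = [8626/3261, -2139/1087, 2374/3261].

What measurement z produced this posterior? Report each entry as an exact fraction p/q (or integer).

x̄ = F·x = [-1, 15, 10]
P̄ = F·P·Fᵀ + Q = [15 -16 10; -16 38 3; 10 3 25]
S = H·P̄·Hᵀ + R = [328 119; 119 73]
K = P̄·Hᵀ·S⁻¹ = [-2831/9783 5419/9783; 872/3261 -3253/3261; -3092/9783 1288/9783]
x' − x̄ = [11887/3261, -18444/1087, -30236/3261] = K·y
y = (KᵀK)⁻¹·Kᵀ·(x' − x̄) = [41, 28]
z = y + H·x̄ = [41, 28] + [-44, -25] = [-3, 3]

z = [-3, 3]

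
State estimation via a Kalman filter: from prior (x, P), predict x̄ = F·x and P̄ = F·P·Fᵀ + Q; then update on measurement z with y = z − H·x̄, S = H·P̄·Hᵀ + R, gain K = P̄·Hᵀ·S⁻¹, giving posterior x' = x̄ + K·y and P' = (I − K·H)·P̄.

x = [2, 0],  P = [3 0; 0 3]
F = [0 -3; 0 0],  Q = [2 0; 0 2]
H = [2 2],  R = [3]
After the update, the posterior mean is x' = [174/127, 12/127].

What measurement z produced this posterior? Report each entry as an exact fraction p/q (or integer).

x̄ = F·x = [0, 0]
P̄ = F·P·Fᵀ + Q = [29 0; 0 2]
S = H·P̄·Hᵀ + R = [127]
K = P̄·Hᵀ·S⁻¹ = [58/127; 4/127]
x' − x̄ = [174/127, 12/127] = K·y
y = (KᵀK)⁻¹·Kᵀ·(x' − x̄) = [3]
z = y + H·x̄ = [3] + [0] = [3]

z = [3]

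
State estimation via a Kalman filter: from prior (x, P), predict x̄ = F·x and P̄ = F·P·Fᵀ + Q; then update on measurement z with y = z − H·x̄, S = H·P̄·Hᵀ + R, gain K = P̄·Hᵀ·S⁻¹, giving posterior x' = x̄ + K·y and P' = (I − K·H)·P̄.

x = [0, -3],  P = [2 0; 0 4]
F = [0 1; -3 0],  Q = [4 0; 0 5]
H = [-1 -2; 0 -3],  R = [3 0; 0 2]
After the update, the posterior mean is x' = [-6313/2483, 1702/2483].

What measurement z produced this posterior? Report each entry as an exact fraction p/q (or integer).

z = [1, -2]

x̄ = F·x = [-3, 0]
P̄ = F·P·Fᵀ + Q = [8 0; 0 23]
S = H·P̄·Hᵀ + R = [103 138; 138 209]
K = P̄·Hᵀ·S⁻¹ = [-1672/2483 1104/2483; -92/2483 -759/2483]
x' − x̄ = [1136/2483, 1702/2483] = K·y
y = (KᵀK)⁻¹·Kᵀ·(x' − x̄) = [-2, -2]
z = y + H·x̄ = [-2, -2] + [3, 0] = [1, -2]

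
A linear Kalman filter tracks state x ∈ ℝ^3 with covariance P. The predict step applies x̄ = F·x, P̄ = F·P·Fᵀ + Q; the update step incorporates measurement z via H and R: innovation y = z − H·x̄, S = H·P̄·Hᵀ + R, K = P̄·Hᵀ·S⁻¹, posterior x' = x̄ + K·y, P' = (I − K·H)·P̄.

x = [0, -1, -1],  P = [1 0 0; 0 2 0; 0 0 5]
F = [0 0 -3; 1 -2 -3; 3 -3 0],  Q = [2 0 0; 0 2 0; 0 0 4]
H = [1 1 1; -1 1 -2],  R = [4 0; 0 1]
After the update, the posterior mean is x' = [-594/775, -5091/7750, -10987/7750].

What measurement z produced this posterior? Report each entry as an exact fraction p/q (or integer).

x̄ = F·x = [3, 5, 3]
P̄ = F·P·Fᵀ + Q = [47 45 0; 45 56 15; 0 15 31]
S = H·P̄·Hᵀ + R = [258 -68; -68 78]
K = P̄·Hᵀ·S⁻¹ = [352/775 287/775; 1939/3875 1493/7750; 98/3875 -4499/7750]
x' − x̄ = [-2919/775, -43841/7750, -34237/7750] = K·y
y = (KᵀK)⁻¹·Kᵀ·(x' − x̄) = [-14, 7]
z = y + H·x̄ = [-14, 7] + [11, -4] = [-3, 3]

z = [-3, 3]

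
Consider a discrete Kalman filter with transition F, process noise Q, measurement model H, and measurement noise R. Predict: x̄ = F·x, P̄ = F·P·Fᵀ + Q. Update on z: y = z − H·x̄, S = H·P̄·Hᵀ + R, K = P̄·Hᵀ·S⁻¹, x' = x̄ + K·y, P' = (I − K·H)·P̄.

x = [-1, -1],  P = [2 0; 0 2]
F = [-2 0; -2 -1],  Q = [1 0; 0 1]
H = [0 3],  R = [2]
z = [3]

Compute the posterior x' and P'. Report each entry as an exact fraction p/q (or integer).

x' = [58/101, 105/101]
P' = [333/101 16/101; 16/101 22/101]

x̄ = F·x = [2, 3]
P̄ = F·P·Fᵀ + Q = [9 8; 8 11]
y = z − H·x̄ = [-6]
S = H·P̄·Hᵀ + R = [101]
K = P̄·Hᵀ·S⁻¹ = [24/101; 33/101]
x' = x̄ + K·y = [58/101, 105/101]
P' = (I − K·H)·P̄ = [333/101 16/101; 16/101 22/101]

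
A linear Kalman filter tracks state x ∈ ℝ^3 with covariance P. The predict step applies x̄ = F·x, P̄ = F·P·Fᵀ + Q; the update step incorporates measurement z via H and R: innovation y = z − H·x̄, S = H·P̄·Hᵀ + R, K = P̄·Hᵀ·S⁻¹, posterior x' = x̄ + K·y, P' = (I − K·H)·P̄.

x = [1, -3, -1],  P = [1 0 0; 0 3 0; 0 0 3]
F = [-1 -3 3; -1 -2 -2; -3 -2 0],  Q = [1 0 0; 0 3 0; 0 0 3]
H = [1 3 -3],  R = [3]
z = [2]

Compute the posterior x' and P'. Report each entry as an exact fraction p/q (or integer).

x̄ = F·x = [5, 7, 3]
P̄ = F·P·Fᵀ + Q = [56 1 21; 1 28 15; 21 15 24]
y = z − H·x̄ = [-15]
S = H·P̄·Hᵀ + R = [137]
K = P̄·Hᵀ·S⁻¹ = [-4/137; 40/137; -6/137]
x' = x̄ + K·y = [745/137, 359/137, 501/137]
P' = (I − K·H)·P̄ = [7656/137 297/137 2853/137; 297/137 2236/137 2295/137; 2853/137 2295/137 3252/137]

x' = [745/137, 359/137, 501/137]
P' = [7656/137 297/137 2853/137; 297/137 2236/137 2295/137; 2853/137 2295/137 3252/137]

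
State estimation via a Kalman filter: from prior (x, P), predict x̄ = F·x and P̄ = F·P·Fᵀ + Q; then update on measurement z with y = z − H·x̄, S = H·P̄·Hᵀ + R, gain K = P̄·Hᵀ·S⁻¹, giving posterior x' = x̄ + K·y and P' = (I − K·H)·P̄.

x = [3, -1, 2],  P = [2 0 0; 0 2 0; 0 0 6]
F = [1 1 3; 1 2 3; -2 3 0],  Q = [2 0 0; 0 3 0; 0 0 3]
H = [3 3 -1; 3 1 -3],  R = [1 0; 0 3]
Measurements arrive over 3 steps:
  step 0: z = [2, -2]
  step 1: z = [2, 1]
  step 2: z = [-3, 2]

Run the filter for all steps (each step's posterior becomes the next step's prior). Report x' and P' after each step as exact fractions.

step 0: x̄ = F·x = [8, 7, -9]
step 0: P̄ = F·P·Fᵀ + Q = [60 60 2; 60 67 8; 2 8 29]
step 0: y = z − H·x̄ = [-52, -60]
step 0: S = H·P̄·Hᵀ + R = [2193 1444; 1444 1147]
step 0: K = P̄·Hᵀ·S⁻¹ = [14546/86047 -758/86047; 105819/430235 -49573/430235; 106559/430235 -161533/430235]
step 0: x' = x̄ + K·y = [-22536/86047, 483437/430235, 278797/430235]
step 0: P' = (I − K·H)·P̄ = [132724/86047 -93804/86047 102214/86047; -93804/86047 410037/430235 -282768/430235; 102214/86047 -282768/430235 578347/430235]
step 1: x̄ = F·x = [1207148/430235, 26009/6619, 1675671/430235]
step 1: P̄ = F·P·Fᵀ + Q = [7571022/430235 89281/6619 -6177481/430235; 89281/6619 101488/6619 -61682/6619; -6177481/430235 -61682/6619 13263758/430235]
step 1: y = z − H·x̄ = [-6157058/430235, 145219/430235]
step 1: S = H·P̄·Hᵀ + R = [306783307/430235 311582884/430235; 311582884/430235 365470673/430235]
step 1: K = P̄·Hᵀ·S⁻¹ = [5257183770/34949290673 17163614/34949290673; 8909201091/34949290673 -4149646723/34949290673; 7915334583/34949290673 -12709032211/34949290673]
step 1: x' = x̄ + K·y = [22830949206/34949290673, 8431836494/34949290673, 18554384896/34949290673]
step 1: P' = (I − K·H)·P̄ = [47380885018/34949290673 -33570656205/34949290673 36173502669/34949290673; -33570656205/34949290673 30075060084/34949290673 -19395989454/34949290673; 36173502669/34949290673 -19395989454/34949290673 42417205062/34949290673]
step 2: x̄ = F·x = [86925940388/34949290673, 95357776882/34949290673, -20366388930/34949290673]
step 2: P̄ = F·P·Fᵀ + Q = [562633138886/34949290673 431050993057/34949290673 -429712167089/34949290673; 431050993057/34949290673 504290360677/34949290673 -272345674427/34949290673; -429712167089/34949290673 -272345674427/34949290673 967894827307/34949290673]
step 2: y = z − H·x̄ = [-672065412759/34949290673, -347336183490/34949290673]
step 2: S = H·P̄·Hᵀ + R = [22576420538169/34949290673 22532868479948/34949290673; 22532868479948/34949290673 26339088940939/34949290673]
step 2: K = P̄·Hᵀ·S⁻¹ = [373182310563642/2486808313262419 2520623994478/2486808313262419; 634339400517843/2486808313262419 -295825523771867/2486808313262419; 562095908922975/2486808313262419 -902447567812115/2486808313262419]
step 2: x' = x̄ + K·y = [-1016051416859462/2486808313262419, -2473015866237913/2486808313262419, -3289332290450265/2486808313262419]
step 2: P' = (I − K·H)·P̄ = [3368688142451234/2486808313262419 -2387517974374989/2486808313262419 2570328193665093/2486808313262419; -2387517974374989/2486808313262419 2139450327389883/2486808313262419 -1378542341473161/2486808313262419; 2570328193665093/2486808313262419 -1378542341473161/2486808313262419 3013261647652821/2486808313262419]

step 0: x' = [-22536/86047, 483437/430235, 278797/430235], P' = [132724/86047 -93804/86047 102214/86047; -93804/86047 410037/430235 -282768/430235; 102214/86047 -282768/430235 578347/430235]
step 1: x' = [22830949206/34949290673, 8431836494/34949290673, 18554384896/34949290673], P' = [47380885018/34949290673 -33570656205/34949290673 36173502669/34949290673; -33570656205/34949290673 30075060084/34949290673 -19395989454/34949290673; 36173502669/34949290673 -19395989454/34949290673 42417205062/34949290673]
step 2: x' = [-1016051416859462/2486808313262419, -2473015866237913/2486808313262419, -3289332290450265/2486808313262419], P' = [3368688142451234/2486808313262419 -2387517974374989/2486808313262419 2570328193665093/2486808313262419; -2387517974374989/2486808313262419 2139450327389883/2486808313262419 -1378542341473161/2486808313262419; 2570328193665093/2486808313262419 -1378542341473161/2486808313262419 3013261647652821/2486808313262419]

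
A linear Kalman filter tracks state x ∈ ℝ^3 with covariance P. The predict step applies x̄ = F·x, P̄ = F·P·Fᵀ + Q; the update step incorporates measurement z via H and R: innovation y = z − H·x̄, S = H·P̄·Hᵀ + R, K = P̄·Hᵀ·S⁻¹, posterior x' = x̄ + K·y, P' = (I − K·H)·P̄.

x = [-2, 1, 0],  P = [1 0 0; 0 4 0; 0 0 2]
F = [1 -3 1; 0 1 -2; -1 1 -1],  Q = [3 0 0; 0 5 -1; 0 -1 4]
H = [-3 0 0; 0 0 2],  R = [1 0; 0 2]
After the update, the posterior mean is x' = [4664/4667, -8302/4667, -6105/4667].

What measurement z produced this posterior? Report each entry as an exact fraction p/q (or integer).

z = [-3, -3]

x̄ = F·x = [-5, 1, 3]
P̄ = F·P·Fᵀ + Q = [42 -16 -15; -16 17 7; -15 7 11]
S = H·P̄·Hᵀ + R = [379 90; 90 46]
K = P̄·Hᵀ·S⁻¹ = [-1548/4667 -15/4667; 474/4667 493/4667; 45/4667 2144/4667]
x' − x̄ = [27999/4667, -12969/4667, -20106/4667] = K·y
y = (KᵀK)⁻¹·Kᵀ·(x' − x̄) = [-18, -9]
z = y + H·x̄ = [-18, -9] + [15, 6] = [-3, -3]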